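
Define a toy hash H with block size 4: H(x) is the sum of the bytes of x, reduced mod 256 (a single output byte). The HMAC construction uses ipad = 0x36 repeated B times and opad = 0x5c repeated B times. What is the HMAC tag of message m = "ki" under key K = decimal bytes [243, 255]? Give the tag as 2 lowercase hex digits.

d8

Key decimal bytes [243, 255] = f3 ff is 2 bytes ≤ B = 4; zero-pad to 4 bytes: K' = f3 ff 00 00.
K' ⊕ ipad = c5 c9 36 36.  K' ⊕ opad = af a3 5c 5c.
Inner input = (K'⊕ipad) ∥ m = c5 c9 36 36 ∥ 6b 69.
Inner hash: sum = 197+201+54+54+107+105 = 718; mod 256 = 206 → ce.
Outer input = (K'⊕opad) ∥ inner = af a3 5c 5c ∥ ce.
Outer hash (tag): sum = 175+163+92+92+206 = 728; mod 256 = 216 → d8.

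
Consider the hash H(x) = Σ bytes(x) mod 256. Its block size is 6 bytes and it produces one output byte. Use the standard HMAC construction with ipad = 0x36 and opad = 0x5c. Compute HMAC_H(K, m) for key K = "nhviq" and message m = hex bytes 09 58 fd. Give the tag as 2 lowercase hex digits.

7e

Key "nhviq" = 6e 68 76 69 71 is 5 bytes ≤ B = 6; zero-pad to 6 bytes: K' = 6e 68 76 69 71 00.
K' ⊕ ipad = 58 5e 40 5f 47 36.  K' ⊕ opad = 32 34 2a 35 2d 5c.
Inner input = (K'⊕ipad) ∥ m = 58 5e 40 5f 47 36 ∥ 09 58 fd.
Inner hash: sum = 88+94+64+95+71+54+9+88+253 = 816; mod 256 = 48 → 30.
Outer input = (K'⊕opad) ∥ inner = 32 34 2a 35 2d 5c ∥ 30.
Outer hash (tag): sum = 50+52+42+53+45+92+48 = 382; mod 256 = 126 → 7e.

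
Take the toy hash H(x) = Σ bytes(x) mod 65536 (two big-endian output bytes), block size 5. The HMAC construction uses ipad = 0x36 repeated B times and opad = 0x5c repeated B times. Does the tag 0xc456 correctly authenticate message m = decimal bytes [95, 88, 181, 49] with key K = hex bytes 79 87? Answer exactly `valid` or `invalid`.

invalid

Key hex bytes 79 87 is 2 bytes ≤ B = 5; zero-pad to 5 bytes: K' = 79 87 00 00 00.
K' ⊕ ipad = 4f b1 36 36 36; K' ⊕ opad = 25 db 5c 5c 5c.
Inner hash: sum = 79+177+54+54+54+95+88+181+49 = 831 → 03 3f.
Outer hash (recomputed tag): sum = 37+219+92+92+92+3+63 = 598 → 02 56.
Recomputed tag = 0256; claimed = c456 → mismatch.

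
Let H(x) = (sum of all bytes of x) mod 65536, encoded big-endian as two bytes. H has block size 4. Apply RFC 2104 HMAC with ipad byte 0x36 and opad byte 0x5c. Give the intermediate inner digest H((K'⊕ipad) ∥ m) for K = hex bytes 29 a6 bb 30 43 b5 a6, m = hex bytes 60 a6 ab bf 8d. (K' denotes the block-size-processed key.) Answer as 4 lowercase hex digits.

Key hex bytes 29 a6 bb 30 43 b5 a6 is 7 bytes > B = 4, so hash it first: H(key) = 03 58, then zero-pad to 4 bytes: K' = 03 58 00 00.
K' ⊕ ipad = 35 6e 36 36.
Inner input = 35 6e 36 36 ∥ 60 a6 ab bf 8d.
Inner hash: sum = 53+110+54+54+96+166+171+191+141 = 1036 → 04 0c.

040c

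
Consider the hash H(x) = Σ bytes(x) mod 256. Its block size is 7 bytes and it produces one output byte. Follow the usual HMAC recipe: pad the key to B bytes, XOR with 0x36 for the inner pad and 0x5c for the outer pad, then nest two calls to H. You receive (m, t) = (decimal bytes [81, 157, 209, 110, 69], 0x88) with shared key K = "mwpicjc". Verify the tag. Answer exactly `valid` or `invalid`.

Key "mwpicjc" = 6d 77 70 69 63 6a 63 is exactly B = 7 bytes: K' = 6d 77 70 69 63 6a 63.
K' ⊕ ipad = 5b 41 46 5f 55 5c 55; K' ⊕ opad = 31 2b 2c 35 3f 36 3f.
Inner hash: sum = 91+65+70+95+85+92+85+81+157+209+110+69 = 1209; mod 256 = 185 → b9.
Outer hash (recomputed tag): sum = 49+43+44+53+63+54+63+185 = 554; mod 256 = 42 → 2a.
Recomputed tag = 2a; claimed = 88 → mismatch.

invalid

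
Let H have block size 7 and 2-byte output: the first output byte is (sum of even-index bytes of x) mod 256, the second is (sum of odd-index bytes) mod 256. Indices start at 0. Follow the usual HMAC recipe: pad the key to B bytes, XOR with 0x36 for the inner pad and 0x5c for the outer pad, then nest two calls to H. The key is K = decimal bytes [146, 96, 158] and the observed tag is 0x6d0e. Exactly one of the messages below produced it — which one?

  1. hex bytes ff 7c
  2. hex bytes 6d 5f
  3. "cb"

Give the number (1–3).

Key decimal bytes [146, 96, 158] = 92 60 9e is 3 bytes ≤ B = 7; zero-pad to 7 bytes: K' = 92 60 9e 00 00 00 00.
K' ⊕ ipad = a4 56 a8 36 36 36 36; K' ⊕ opad = ce 3c c2 5c 5c 5c 5c.
m1: inner = H(a4 56 a8 36 36 36 36 ff 7c) = 34 c1; tag = H(ce 3c c2 5c 5c 5c 5c 34 c1) = 0928
m2: inner = H(a4 56 a8 36 36 36 36 6d 5f) = 17 2f; tag = H(ce 3c c2 5c 5c 5c 5c 17 2f) = 770b
m3: inner = H(a4 56 a8 36 36 36 36 63 62) = 1a 25; tag = H(ce 3c c2 5c 5c 5c 5c 1a 25) = 6d0e ← matches

3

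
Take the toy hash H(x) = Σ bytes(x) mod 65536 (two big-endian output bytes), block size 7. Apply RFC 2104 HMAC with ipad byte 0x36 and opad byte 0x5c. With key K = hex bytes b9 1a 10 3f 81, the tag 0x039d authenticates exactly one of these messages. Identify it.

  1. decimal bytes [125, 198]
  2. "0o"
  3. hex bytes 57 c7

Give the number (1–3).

Key hex bytes b9 1a 10 3f 81 is 5 bytes ≤ B = 7; zero-pad to 7 bytes: K' = b9 1a 10 3f 81 00 00.
K' ⊕ ipad = 8f 2c 26 09 b7 36 36; K' ⊕ opad = e5 46 4c 63 dd 5c 5c.
m1: inner = H(8f 2c 26 09 b7 36 36 7d c6) = 03 50; tag = H(e5 46 4c 63 dd 5c 5c 03 50) = 03c2
m2: inner = H(8f 2c 26 09 b7 36 36 30 6f) = 02 ac; tag = H(e5 46 4c 63 dd 5c 5c 02 ac) = 041d
m3: inner = H(8f 2c 26 09 b7 36 36 57 c7) = 03 2b; tag = H(e5 46 4c 63 dd 5c 5c 03 2b) = 039d ← matches

3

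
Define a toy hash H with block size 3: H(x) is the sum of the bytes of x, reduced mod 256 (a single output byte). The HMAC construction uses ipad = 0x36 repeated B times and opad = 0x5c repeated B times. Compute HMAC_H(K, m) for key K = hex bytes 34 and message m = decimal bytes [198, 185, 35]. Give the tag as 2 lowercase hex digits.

30

Key hex bytes 34 is 1 byte ≤ B = 3; zero-pad to 3 bytes: K' = 34 00 00.
K' ⊕ ipad = 02 36 36.  K' ⊕ opad = 68 5c 5c.
Inner input = (K'⊕ipad) ∥ m = 02 36 36 ∥ c6 b9 23.
Inner hash: sum = 2+54+54+198+185+35 = 528; mod 256 = 16 → 10.
Outer input = (K'⊕opad) ∥ inner = 68 5c 5c ∥ 10.
Outer hash (tag): sum = 104+92+92+16 = 304; mod 256 = 48 → 30.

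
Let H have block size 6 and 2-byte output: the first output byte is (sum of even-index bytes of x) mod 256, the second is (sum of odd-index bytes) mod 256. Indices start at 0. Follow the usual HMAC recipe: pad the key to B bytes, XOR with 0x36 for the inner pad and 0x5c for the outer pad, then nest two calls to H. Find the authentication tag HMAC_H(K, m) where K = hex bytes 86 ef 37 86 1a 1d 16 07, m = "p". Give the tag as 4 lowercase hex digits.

Key hex bytes 86 ef 37 86 1a 1d 16 07 is 8 bytes > B = 6, so hash it first: H(key) = ed 99, then zero-pad to 6 bytes: K' = ed 99 00 00 00 00.
K' ⊕ ipad = db af 36 36 36 36.  K' ⊕ opad = b1 c5 5c 5c 5c 5c.
Inner input = (K'⊕ipad) ∥ m = db af 36 36 36 36 ∥ 70.
Inner hash: even-index sum = 439 mod 256 = 183; odd-index sum = 283 mod 256 = 27 → b7 1b.
Outer input = (K'⊕opad) ∥ inner = b1 c5 5c 5c 5c 5c ∥ b7 1b.
Outer hash (tag): even-index sum = 544 mod 256 = 32; odd-index sum = 408 mod 256 = 152 → 20 98.

2098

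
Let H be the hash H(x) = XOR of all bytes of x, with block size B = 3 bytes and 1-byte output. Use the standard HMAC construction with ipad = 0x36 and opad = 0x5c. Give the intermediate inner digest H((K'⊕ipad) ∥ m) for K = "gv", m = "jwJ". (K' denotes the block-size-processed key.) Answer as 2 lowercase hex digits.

70

Key "gv" = 67 76 is 2 bytes ≤ B = 3; zero-pad to 3 bytes: K' = 67 76 00.
K' ⊕ ipad = 51 40 36.
Inner input = 51 40 36 ∥ 6a 77 4a.
Inner hash: XOR 51⊕40⊕36⊕6a⊕77⊕4a = 70.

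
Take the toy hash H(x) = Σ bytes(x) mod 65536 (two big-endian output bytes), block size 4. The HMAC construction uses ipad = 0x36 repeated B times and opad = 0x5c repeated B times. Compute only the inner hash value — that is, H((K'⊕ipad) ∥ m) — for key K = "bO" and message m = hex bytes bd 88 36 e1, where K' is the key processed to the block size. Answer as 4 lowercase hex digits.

Key "bO" = 62 4f is 2 bytes ≤ B = 4; zero-pad to 4 bytes: K' = 62 4f 00 00.
K' ⊕ ipad = 54 79 36 36.
Inner input = 54 79 36 36 ∥ bd 88 36 e1.
Inner hash: sum = 84+121+54+54+189+136+54+225 = 917 → 03 95.

0395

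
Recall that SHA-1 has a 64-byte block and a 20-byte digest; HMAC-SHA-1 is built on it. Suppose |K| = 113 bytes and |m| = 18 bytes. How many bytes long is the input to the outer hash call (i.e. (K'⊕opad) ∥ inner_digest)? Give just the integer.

Key is 113 > 64 bytes, so it is hashed to 20 bytes then zero-padded to 64: |K'| = 64.
Outer input = (K'⊕opad) ∥ H(inner) → 64 + 20 = 84 bytes.

84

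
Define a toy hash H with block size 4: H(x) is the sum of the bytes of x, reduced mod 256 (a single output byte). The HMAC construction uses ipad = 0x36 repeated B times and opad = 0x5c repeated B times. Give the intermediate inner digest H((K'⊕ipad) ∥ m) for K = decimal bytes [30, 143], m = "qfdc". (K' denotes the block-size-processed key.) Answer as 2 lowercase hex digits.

Key decimal bytes [30, 143] = 1e 8f is 2 bytes ≤ B = 4; zero-pad to 4 bytes: K' = 1e 8f 00 00.
K' ⊕ ipad = 28 b9 36 36.
Inner input = 28 b9 36 36 ∥ 71 66 64 63.
Inner hash: sum = 40+185+54+54+113+102+100+99 = 747; mod 256 = 235 → eb.

eb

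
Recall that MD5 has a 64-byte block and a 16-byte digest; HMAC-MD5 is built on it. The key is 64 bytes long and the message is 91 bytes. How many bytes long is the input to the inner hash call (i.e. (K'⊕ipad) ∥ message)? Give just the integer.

Key is 64 ≤ 64 bytes, zero-padded: |K'| = 64.
Inner input = (K'⊕ipad) ∥ m → 64 + 91 = 155 bytes.

155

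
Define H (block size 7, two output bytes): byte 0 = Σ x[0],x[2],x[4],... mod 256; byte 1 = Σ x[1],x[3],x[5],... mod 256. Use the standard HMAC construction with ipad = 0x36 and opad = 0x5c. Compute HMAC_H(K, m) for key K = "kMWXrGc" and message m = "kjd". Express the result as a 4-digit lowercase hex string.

Key "kMWXrGc" = 6b 4d 57 58 72 47 63 is exactly B = 7 bytes: K' = 6b 4d 57 58 72 47 63.
K' ⊕ ipad = 5d 7b 61 6e 44 71 55.  K' ⊕ opad = 37 11 0b 04 2e 1b 3f.
Inner input = (K'⊕ipad) ∥ m = 5d 7b 61 6e 44 71 55 ∥ 6b 6a 64.
Inner hash: even-index sum = 449 mod 256 = 193; odd-index sum = 553 mod 256 = 41 → c1 29.
Outer input = (K'⊕opad) ∥ inner = 37 11 0b 04 2e 1b 3f ∥ c1 29.
Outer hash (tag): even-index sum = 216 mod 256 = 216; odd-index sum = 241 mod 256 = 241 → d8 f1.

d8f1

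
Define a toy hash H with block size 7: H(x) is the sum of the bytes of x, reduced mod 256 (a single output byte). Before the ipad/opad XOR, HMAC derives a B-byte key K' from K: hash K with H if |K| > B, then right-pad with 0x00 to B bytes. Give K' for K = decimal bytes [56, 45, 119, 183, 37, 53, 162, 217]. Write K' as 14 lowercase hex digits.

68000000000000

|K| = 8 > B = 7, so first hash the key.
H(K): sum = 56+45+119+183+37+53+162+217 = 872; mod 256 = 104 → 68.
Zero-pad H(K) = 68 to 7 bytes: K' = 68 00 00 00 00 00 00.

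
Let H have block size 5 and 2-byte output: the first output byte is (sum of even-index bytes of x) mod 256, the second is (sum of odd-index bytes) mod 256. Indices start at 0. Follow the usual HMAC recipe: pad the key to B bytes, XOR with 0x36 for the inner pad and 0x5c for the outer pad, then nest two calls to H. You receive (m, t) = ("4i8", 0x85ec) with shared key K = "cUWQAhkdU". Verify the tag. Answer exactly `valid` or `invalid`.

valid

Key "cUWQAhkdU" = 63 55 57 51 41 68 6b 64 55 is 9 bytes > B = 5, so hash it first: H(key) = bb 72, then zero-pad to 5 bytes: K' = bb 72 00 00 00.
K' ⊕ ipad = 8d 44 36 36 36; K' ⊕ opad = e7 2e 5c 5c 5c.
Inner hash: even-index sum = 354 mod 256 = 98; odd-index sum = 230 mod 256 = 230 → 62 e6.
Outer hash (recomputed tag): even-index sum = 645 mod 256 = 133; odd-index sum = 236 mod 256 = 236 → 85 ec.
Recomputed tag = 85ec; claimed = 85ec → match.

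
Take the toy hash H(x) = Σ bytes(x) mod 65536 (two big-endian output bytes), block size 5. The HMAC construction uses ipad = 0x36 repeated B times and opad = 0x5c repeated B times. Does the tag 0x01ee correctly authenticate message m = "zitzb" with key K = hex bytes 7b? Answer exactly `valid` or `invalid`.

Key hex bytes 7b is 1 byte ≤ B = 5; zero-pad to 5 bytes: K' = 7b 00 00 00 00.
K' ⊕ ipad = 4d 36 36 36 36; K' ⊕ opad = 27 5c 5c 5c 5c.
Inner hash: sum = 77+54+54+54+54+122+105+116+122+98 = 856 → 03 58.
Outer hash (recomputed tag): sum = 39+92+92+92+92+3+88 = 498 → 01 f2.
Recomputed tag = 01f2; claimed = 01ee → mismatch.

invalid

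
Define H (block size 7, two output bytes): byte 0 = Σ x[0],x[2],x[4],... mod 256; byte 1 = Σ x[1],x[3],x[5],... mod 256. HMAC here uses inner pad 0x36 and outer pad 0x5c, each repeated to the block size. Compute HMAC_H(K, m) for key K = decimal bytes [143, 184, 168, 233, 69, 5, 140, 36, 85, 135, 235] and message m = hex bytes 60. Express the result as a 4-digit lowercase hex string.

Key decimal bytes [143, 184, 168, 233, 69, 5, 140, 36, 85, 135, 235] = 8f b8 a8 e9 45 05 8c 24 55 87 eb is 11 bytes > B = 7, so hash it first: H(key) = 48 51, then zero-pad to 7 bytes: K' = 48 51 00 00 00 00 00.
K' ⊕ ipad = 7e 67 36 36 36 36 36.  K' ⊕ opad = 14 0d 5c 5c 5c 5c 5c.
Inner input = (K'⊕ipad) ∥ m = 7e 67 36 36 36 36 36 ∥ 60.
Inner hash: even-index sum = 288 mod 256 = 32; odd-index sum = 307 mod 256 = 51 → 20 33.
Outer input = (K'⊕opad) ∥ inner = 14 0d 5c 5c 5c 5c 5c ∥ 20 33.
Outer hash (tag): even-index sum = 347 mod 256 = 91; odd-index sum = 229 mod 256 = 229 → 5b e5.

5be5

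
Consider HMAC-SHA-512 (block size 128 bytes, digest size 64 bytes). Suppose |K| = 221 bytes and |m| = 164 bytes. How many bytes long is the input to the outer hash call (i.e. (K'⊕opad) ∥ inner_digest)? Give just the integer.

Key is 221 > 128 bytes, so it is hashed to 64 bytes then zero-padded to 128: |K'| = 128.
Outer input = (K'⊕opad) ∥ H(inner) → 128 + 64 = 192 bytes.

192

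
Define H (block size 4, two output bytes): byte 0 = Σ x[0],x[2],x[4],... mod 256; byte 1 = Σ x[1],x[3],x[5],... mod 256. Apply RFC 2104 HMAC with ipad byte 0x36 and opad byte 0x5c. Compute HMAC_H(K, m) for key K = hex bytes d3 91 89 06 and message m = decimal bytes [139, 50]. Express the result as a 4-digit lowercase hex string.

9330

Key hex bytes d3 91 89 06 is exactly B = 4 bytes: K' = d3 91 89 06.
K' ⊕ ipad = e5 a7 bf 30.  K' ⊕ opad = 8f cd d5 5a.
Inner input = (K'⊕ipad) ∥ m = e5 a7 bf 30 ∥ 8b 32.
Inner hash: even-index sum = 559 mod 256 = 47; odd-index sum = 265 mod 256 = 9 → 2f 09.
Outer input = (K'⊕opad) ∥ inner = 8f cd d5 5a ∥ 2f 09.
Outer hash (tag): even-index sum = 403 mod 256 = 147; odd-index sum = 304 mod 256 = 48 → 93 30.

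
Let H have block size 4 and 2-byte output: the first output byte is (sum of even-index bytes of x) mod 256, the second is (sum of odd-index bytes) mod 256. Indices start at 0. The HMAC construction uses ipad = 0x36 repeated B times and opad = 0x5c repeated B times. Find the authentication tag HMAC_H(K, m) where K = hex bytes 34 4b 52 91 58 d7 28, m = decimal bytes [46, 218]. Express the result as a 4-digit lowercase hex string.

4ae0

Key hex bytes 34 4b 52 91 58 d7 28 is 7 bytes > B = 4, so hash it first: H(key) = 06 b3, then zero-pad to 4 bytes: K' = 06 b3 00 00.
K' ⊕ ipad = 30 85 36 36.  K' ⊕ opad = 5a ef 5c 5c.
Inner input = (K'⊕ipad) ∥ m = 30 85 36 36 ∥ 2e da.
Inner hash: even-index sum = 148 mod 256 = 148; odd-index sum = 405 mod 256 = 149 → 94 95.
Outer input = (K'⊕opad) ∥ inner = 5a ef 5c 5c ∥ 94 95.
Outer hash (tag): even-index sum = 330 mod 256 = 74; odd-index sum = 480 mod 256 = 224 → 4a e0.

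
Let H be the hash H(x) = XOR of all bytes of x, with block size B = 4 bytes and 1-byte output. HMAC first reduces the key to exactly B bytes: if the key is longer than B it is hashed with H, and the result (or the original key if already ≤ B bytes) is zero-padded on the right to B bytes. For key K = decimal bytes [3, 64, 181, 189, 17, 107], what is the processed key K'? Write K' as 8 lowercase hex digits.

|K| = 6 > B = 4, so first hash the key.
H(K): XOR 03⊕40⊕b5⊕bd⊕11⊕6b = 31.
Zero-pad H(K) = 31 to 4 bytes: K' = 31 00 00 00.

31000000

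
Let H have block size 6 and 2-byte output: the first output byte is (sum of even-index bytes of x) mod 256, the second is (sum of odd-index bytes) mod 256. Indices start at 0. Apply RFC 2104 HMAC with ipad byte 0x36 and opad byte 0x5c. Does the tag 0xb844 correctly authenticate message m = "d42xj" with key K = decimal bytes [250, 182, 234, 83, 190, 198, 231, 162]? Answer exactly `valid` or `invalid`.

valid

Key decimal bytes [250, 182, 234, 83, 190, 198, 231, 162] = fa b6 ea 53 be c6 e7 a2 is 8 bytes > B = 6, so hash it first: H(key) = 89 71, then zero-pad to 6 bytes: K' = 89 71 00 00 00 00.
K' ⊕ ipad = bf 47 36 36 36 36; K' ⊕ opad = d5 2d 5c 5c 5c 5c.
Inner hash: even-index sum = 555 mod 256 = 43; odd-index sum = 351 mod 256 = 95 → 2b 5f.
Outer hash (recomputed tag): even-index sum = 440 mod 256 = 184; odd-index sum = 324 mod 256 = 68 → b8 44.
Recomputed tag = b844; claimed = b844 → match.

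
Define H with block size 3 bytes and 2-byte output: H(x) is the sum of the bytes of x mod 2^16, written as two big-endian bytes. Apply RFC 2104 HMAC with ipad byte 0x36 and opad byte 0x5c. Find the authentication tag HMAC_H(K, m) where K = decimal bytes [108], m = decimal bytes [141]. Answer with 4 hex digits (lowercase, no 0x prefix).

013c

Key decimal bytes [108] = 6c is 1 byte ≤ B = 3; zero-pad to 3 bytes: K' = 6c 00 00.
K' ⊕ ipad = 5a 36 36.  K' ⊕ opad = 30 5c 5c.
Inner input = (K'⊕ipad) ∥ m = 5a 36 36 ∥ 8d.
Inner hash: sum = 90+54+54+141 = 339 → 01 53.
Outer input = (K'⊕opad) ∥ inner = 30 5c 5c ∥ 01 53.
Outer hash (tag): sum = 48+92+92+1+83 = 316 → 01 3c.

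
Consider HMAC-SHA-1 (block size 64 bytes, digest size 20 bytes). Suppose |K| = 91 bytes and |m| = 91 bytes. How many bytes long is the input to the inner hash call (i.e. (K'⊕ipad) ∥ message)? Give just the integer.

Key is 91 > 64 bytes, so it is hashed to 20 bytes then zero-padded to 64: |K'| = 64.
Inner input = (K'⊕ipad) ∥ m → 64 + 91 = 155 bytes.

155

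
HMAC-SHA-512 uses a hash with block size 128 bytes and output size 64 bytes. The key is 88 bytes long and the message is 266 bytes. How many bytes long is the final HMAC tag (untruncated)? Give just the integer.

The tag is one SHA-512 digest: 64 bytes.

64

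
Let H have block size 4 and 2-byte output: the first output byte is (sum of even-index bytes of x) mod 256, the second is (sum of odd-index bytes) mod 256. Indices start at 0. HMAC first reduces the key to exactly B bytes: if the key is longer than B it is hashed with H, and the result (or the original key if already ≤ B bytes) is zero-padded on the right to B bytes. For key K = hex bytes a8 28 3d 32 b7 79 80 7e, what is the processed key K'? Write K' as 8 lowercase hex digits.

1c510000

|K| = 8 > B = 4, so first hash the key.
H(K): even-index sum = 540 mod 256 = 28; odd-index sum = 337 mod 256 = 81 → 1c 51.
Zero-pad H(K) = 1c 51 to 4 bytes: K' = 1c 51 00 00.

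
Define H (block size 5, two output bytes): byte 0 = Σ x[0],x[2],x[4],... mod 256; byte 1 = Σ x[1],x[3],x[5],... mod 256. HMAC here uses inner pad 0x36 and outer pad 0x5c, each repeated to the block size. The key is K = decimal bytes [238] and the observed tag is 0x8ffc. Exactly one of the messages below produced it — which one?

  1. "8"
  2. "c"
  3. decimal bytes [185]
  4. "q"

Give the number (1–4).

3

Key decimal bytes [238] = ee is 1 byte ≤ B = 5; zero-pad to 5 bytes: K' = ee 00 00 00 00.
K' ⊕ ipad = d8 36 36 36 36; K' ⊕ opad = b2 5c 5c 5c 5c.
m1: inner = H(d8 36 36 36 36 38) = 44 a4; tag = H(b2 5c 5c 5c 5c 44 a4) = 0efc
m2: inner = H(d8 36 36 36 36 63) = 44 cf; tag = H(b2 5c 5c 5c 5c 44 cf) = 39fc
m3: inner = H(d8 36 36 36 36 b9) = 44 25; tag = H(b2 5c 5c 5c 5c 44 25) = 8ffc ← matches
m4: inner = H(d8 36 36 36 36 71) = 44 dd; tag = H(b2 5c 5c 5c 5c 44 dd) = 47fc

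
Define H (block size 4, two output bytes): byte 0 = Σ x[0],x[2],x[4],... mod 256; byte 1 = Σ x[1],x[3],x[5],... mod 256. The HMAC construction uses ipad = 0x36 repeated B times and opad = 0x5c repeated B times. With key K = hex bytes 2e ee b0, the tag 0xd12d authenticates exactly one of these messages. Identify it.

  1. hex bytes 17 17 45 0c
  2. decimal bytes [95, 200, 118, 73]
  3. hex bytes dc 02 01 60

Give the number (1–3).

Key hex bytes 2e ee b0 is 3 bytes ≤ B = 4; zero-pad to 4 bytes: K' = 2e ee b0 00.
K' ⊕ ipad = 18 d8 86 36; K' ⊕ opad = 72 b2 ec 5c.
m1: inner = H(18 d8 86 36 17 17 45 0c) = fa 31; tag = H(72 b2 ec 5c fa 31) = 583f
m2: inner = H(18 d8 86 36 5f c8 76 49) = 73 1f; tag = H(72 b2 ec 5c 73 1f) = d12d ← matches
m3: inner = H(18 d8 86 36 dc 02 01 60) = 7b 70; tag = H(72 b2 ec 5c 7b 70) = d97e

2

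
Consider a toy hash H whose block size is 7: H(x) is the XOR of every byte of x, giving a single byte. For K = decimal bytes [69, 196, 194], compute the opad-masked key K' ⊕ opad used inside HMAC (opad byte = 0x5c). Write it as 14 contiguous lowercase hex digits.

Key decimal bytes [69, 196, 194] = 45 c4 c2 is 3 bytes ≤ B = 7; zero-pad to 7 bytes: K' = 45 c4 c2 00 00 00 00.
XOR each byte with 0x5c: 45⊕5c=19, c4⊕5c=98, c2⊕5c=9e, 00⊕5c=5c, 00⊕5c=5c, 00⊕5c=5c, 00⊕5c=5c.

19989e5c5c5c5c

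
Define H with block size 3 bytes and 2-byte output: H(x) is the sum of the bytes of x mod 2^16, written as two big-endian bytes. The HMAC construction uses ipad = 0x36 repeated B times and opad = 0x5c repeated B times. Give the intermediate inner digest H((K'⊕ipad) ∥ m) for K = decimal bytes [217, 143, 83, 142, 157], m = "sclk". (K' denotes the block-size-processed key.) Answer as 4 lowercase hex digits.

02e7

Key decimal bytes [217, 143, 83, 142, 157] = d9 8f 53 8e 9d is 5 bytes > B = 3, so hash it first: H(key) = 02 e6, then zero-pad to 3 bytes: K' = 02 e6 00.
K' ⊕ ipad = 34 d0 36.
Inner input = 34 d0 36 ∥ 73 63 6c 6b.
Inner hash: sum = 52+208+54+115+99+108+107 = 743 → 02 e7.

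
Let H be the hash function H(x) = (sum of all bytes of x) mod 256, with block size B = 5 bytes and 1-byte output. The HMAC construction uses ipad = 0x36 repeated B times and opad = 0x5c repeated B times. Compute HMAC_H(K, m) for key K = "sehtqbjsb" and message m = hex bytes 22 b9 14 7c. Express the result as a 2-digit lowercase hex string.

3d

Key "sehtqbjsb" = 73 65 68 74 71 62 6a 73 62 is 9 bytes > B = 5, so hash it first: H(key) = c6, then zero-pad to 5 bytes: K' = c6 00 00 00 00.
K' ⊕ ipad = f0 36 36 36 36.  K' ⊕ opad = 9a 5c 5c 5c 5c.
Inner input = (K'⊕ipad) ∥ m = f0 36 36 36 36 ∥ 22 b9 14 7c.
Inner hash: sum = 240+54+54+54+54+34+185+20+124 = 819; mod 256 = 51 → 33.
Outer input = (K'⊕opad) ∥ inner = 9a 5c 5c 5c 5c ∥ 33.
Outer hash (tag): sum = 154+92+92+92+92+51 = 573; mod 256 = 61 → 3d.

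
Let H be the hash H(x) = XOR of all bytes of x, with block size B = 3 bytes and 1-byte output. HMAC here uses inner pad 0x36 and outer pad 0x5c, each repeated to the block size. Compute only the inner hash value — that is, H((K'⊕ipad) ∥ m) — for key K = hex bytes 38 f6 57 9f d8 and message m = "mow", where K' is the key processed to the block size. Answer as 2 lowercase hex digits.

9d

Key hex bytes 38 f6 57 9f d8 is 5 bytes > B = 3, so hash it first: H(key) = de, then zero-pad to 3 bytes: K' = de 00 00.
K' ⊕ ipad = e8 36 36.
Inner input = e8 36 36 ∥ 6d 6f 77.
Inner hash: XOR e8⊕36⊕36⊕6d⊕6f⊕77 = 9d.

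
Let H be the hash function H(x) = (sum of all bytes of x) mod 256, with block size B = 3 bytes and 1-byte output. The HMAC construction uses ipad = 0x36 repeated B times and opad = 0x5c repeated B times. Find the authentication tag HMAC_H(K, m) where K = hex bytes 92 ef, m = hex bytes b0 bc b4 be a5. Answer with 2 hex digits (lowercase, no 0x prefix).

Key hex bytes 92 ef is 2 bytes ≤ B = 3; zero-pad to 3 bytes: K' = 92 ef 00.
K' ⊕ ipad = a4 d9 36.  K' ⊕ opad = ce b3 5c.
Inner input = (K'⊕ipad) ∥ m = a4 d9 36 ∥ b0 bc b4 be a5.
Inner hash: sum = 164+217+54+176+188+180+190+165 = 1334; mod 256 = 54 → 36.
Outer input = (K'⊕opad) ∥ inner = ce b3 5c ∥ 36.
Outer hash (tag): sum = 206+179+92+54 = 531; mod 256 = 19 → 13.

13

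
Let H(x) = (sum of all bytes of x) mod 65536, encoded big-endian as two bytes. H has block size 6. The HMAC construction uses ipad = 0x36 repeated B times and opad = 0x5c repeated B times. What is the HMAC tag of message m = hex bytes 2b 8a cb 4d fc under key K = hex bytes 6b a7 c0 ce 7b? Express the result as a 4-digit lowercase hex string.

0311

Key hex bytes 6b a7 c0 ce 7b is 5 bytes ≤ B = 6; zero-pad to 6 bytes: K' = 6b a7 c0 ce 7b 00.
K' ⊕ ipad = 5d 91 f6 f8 4d 36.  K' ⊕ opad = 37 fb 9c 92 27 5c.
Inner input = (K'⊕ipad) ∥ m = 5d 91 f6 f8 4d 36 ∥ 2b 8a cb 4d fc.
Inner hash: sum = 93+145+246+248+77+54+43+138+203+77+252 = 1576 → 06 28.
Outer input = (K'⊕opad) ∥ inner = 37 fb 9c 92 27 5c ∥ 06 28.
Outer hash (tag): sum = 55+251+156+146+39+92+6+40 = 785 → 03 11.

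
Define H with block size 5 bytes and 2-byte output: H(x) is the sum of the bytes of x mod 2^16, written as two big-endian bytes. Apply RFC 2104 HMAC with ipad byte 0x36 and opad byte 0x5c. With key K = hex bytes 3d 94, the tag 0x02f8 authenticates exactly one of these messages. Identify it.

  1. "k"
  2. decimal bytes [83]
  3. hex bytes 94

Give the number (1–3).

Key hex bytes 3d 94 is 2 bytes ≤ B = 5; zero-pad to 5 bytes: K' = 3d 94 00 00 00.
K' ⊕ ipad = 0b a2 36 36 36; K' ⊕ opad = 61 c8 5c 5c 5c.
m1: inner = H(0b a2 36 36 36 6b) = 01 ba; tag = H(61 c8 5c 5c 5c 01 ba) = 02f8 ← matches
m2: inner = H(0b a2 36 36 36 53) = 01 a2; tag = H(61 c8 5c 5c 5c 01 a2) = 02e0
m3: inner = H(0b a2 36 36 36 94) = 01 e3; tag = H(61 c8 5c 5c 5c 01 e3) = 0321

1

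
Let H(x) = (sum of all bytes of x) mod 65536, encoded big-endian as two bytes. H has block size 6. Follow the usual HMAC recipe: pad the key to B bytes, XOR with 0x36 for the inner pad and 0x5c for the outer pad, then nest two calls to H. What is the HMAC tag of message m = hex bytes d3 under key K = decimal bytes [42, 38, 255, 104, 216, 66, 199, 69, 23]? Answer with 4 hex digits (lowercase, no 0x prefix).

031b

Key decimal bytes [42, 38, 255, 104, 216, 66, 199, 69, 23] = 2a 26 ff 68 d8 42 c7 45 17 is 9 bytes > B = 6, so hash it first: H(key) = 03 f4, then zero-pad to 6 bytes: K' = 03 f4 00 00 00 00.
K' ⊕ ipad = 35 c2 36 36 36 36.  K' ⊕ opad = 5f a8 5c 5c 5c 5c.
Inner input = (K'⊕ipad) ∥ m = 35 c2 36 36 36 36 ∥ d3.
Inner hash: sum = 53+194+54+54+54+54+211 = 674 → 02 a2.
Outer input = (K'⊕opad) ∥ inner = 5f a8 5c 5c 5c 5c ∥ 02 a2.
Outer hash (tag): sum = 95+168+92+92+92+92+2+162 = 795 → 03 1b.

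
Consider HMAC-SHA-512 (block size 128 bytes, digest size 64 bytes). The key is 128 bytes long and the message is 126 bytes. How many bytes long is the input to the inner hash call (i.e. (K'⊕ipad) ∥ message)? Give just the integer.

254

Key is 128 ≤ 128 bytes, zero-padded: |K'| = 128.
Inner input = (K'⊕ipad) ∥ m → 128 + 126 = 254 bytes.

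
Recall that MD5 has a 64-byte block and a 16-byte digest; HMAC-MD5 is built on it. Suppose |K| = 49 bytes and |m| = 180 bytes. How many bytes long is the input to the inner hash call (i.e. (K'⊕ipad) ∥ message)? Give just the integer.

Key is 49 ≤ 64 bytes, zero-padded: |K'| = 64.
Inner input = (K'⊕ipad) ∥ m → 64 + 180 = 244 bytes.

244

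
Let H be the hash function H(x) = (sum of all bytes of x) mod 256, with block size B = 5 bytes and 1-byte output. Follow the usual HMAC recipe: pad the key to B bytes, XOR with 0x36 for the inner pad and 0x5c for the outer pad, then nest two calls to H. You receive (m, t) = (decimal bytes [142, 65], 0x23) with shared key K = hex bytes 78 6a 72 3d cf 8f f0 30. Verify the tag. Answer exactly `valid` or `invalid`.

invalid

Key hex bytes 78 6a 72 3d cf 8f f0 30 is 8 bytes > B = 5, so hash it first: H(key) = 0f, then zero-pad to 5 bytes: K' = 0f 00 00 00 00.
K' ⊕ ipad = 39 36 36 36 36; K' ⊕ opad = 53 5c 5c 5c 5c.
Inner hash: sum = 57+54+54+54+54+142+65 = 480; mod 256 = 224 → e0.
Outer hash (recomputed tag): sum = 83+92+92+92+92+224 = 675; mod 256 = 163 → a3.
Recomputed tag = a3; claimed = 23 → mismatch.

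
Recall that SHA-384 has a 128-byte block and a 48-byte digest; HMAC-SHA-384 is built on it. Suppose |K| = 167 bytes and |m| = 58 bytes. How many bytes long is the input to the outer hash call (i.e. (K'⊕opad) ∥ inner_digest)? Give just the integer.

Key is 167 > 128 bytes, so it is hashed to 48 bytes then zero-padded to 128: |K'| = 128.
Outer input = (K'⊕opad) ∥ H(inner) → 128 + 48 = 176 bytes.

176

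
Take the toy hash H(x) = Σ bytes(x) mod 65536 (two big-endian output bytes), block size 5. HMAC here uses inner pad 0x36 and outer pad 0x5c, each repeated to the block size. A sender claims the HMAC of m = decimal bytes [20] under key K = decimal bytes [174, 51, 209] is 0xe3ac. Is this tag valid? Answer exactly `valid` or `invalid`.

Key decimal bytes [174, 51, 209] = ae 33 d1 is 3 bytes ≤ B = 5; zero-pad to 5 bytes: K' = ae 33 d1 00 00.
K' ⊕ ipad = 98 05 e7 36 36; K' ⊕ opad = f2 6f 8d 5c 5c.
Inner hash: sum = 152+5+231+54+54+20 = 516 → 02 04.
Outer hash (recomputed tag): sum = 242+111+141+92+92+2+4 = 684 → 02 ac.
Recomputed tag = 02ac; claimed = e3ac → mismatch.

invalid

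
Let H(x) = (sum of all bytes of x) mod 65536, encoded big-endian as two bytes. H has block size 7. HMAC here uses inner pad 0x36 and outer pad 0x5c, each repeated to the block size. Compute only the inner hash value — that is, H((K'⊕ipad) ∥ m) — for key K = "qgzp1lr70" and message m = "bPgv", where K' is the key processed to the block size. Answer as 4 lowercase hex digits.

02e0

Key "qgzp1lr70" = 71 67 7a 70 31 6c 72 37 30 is 9 bytes > B = 7, so hash it first: H(key) = 03 38, then zero-pad to 7 bytes: K' = 03 38 00 00 00 00 00.
K' ⊕ ipad = 35 0e 36 36 36 36 36.
Inner input = 35 0e 36 36 36 36 36 ∥ 62 50 67 76.
Inner hash: sum = 53+14+54+54+54+54+54+98+80+103+118 = 736 → 02 e0.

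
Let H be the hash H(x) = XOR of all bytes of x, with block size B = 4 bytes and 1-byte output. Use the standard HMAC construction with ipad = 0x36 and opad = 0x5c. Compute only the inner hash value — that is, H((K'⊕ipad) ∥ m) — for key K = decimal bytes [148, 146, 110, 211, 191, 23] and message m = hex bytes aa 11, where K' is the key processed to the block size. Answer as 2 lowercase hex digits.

a8

Key decimal bytes [148, 146, 110, 211, 191, 23] = 94 92 6e d3 bf 17 is 6 bytes > B = 4, so hash it first: H(key) = 13, then zero-pad to 4 bytes: K' = 13 00 00 00.
K' ⊕ ipad = 25 36 36 36.
Inner input = 25 36 36 36 ∥ aa 11.
Inner hash: XOR 25⊕36⊕36⊕36⊕aa⊕11 = a8.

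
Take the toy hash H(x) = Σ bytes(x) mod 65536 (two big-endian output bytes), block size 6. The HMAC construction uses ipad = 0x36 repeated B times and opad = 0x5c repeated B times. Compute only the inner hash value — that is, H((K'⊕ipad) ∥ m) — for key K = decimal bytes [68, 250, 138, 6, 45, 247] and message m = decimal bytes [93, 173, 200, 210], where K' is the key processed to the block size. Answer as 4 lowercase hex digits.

Key decimal bytes [68, 250, 138, 6, 45, 247] = 44 fa 8a 06 2d f7 is exactly B = 6 bytes: K' = 44 fa 8a 06 2d f7.
K' ⊕ ipad = 72 cc bc 30 1b c1.
Inner input = 72 cc bc 30 1b c1 ∥ 5d ad c8 d2.
Inner hash: sum = 114+204+188+48+27+193+93+173+200+210 = 1450 → 05 aa.

05aa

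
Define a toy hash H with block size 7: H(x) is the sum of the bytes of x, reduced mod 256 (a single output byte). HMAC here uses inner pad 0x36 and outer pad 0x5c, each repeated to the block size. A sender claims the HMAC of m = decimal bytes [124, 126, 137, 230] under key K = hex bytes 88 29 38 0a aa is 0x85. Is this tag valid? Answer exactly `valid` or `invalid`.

invalid

Key hex bytes 88 29 38 0a aa is 5 bytes ≤ B = 7; zero-pad to 7 bytes: K' = 88 29 38 0a aa 00 00.
K' ⊕ ipad = be 1f 0e 3c 9c 36 36; K' ⊕ opad = d4 75 64 56 f6 5c 5c.
Inner hash: sum = 190+31+14+60+156+54+54+124+126+137+230 = 1176; mod 256 = 152 → 98.
Outer hash (recomputed tag): sum = 212+117+100+86+246+92+92+152 = 1097; mod 256 = 73 → 49.
Recomputed tag = 49; claimed = 85 → mismatch.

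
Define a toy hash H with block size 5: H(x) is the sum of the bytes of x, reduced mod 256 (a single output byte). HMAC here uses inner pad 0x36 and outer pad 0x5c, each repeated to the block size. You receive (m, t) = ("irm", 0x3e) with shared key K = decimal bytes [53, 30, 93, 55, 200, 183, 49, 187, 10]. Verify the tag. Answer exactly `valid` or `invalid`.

Key decimal bytes [53, 30, 93, 55, 200, 183, 49, 187, 10] = 35 1e 5d 37 c8 b7 31 bb 0a is 9 bytes > B = 5, so hash it first: H(key) = 5c, then zero-pad to 5 bytes: K' = 5c 00 00 00 00.
K' ⊕ ipad = 6a 36 36 36 36; K' ⊕ opad = 00 5c 5c 5c 5c.
Inner hash: sum = 106+54+54+54+54+105+114+109 = 650; mod 256 = 138 → 8a.
Outer hash (recomputed tag): sum = 0+92+92+92+92+138 = 506; mod 256 = 250 → fa.
Recomputed tag = fa; claimed = 3e → mismatch.

invalid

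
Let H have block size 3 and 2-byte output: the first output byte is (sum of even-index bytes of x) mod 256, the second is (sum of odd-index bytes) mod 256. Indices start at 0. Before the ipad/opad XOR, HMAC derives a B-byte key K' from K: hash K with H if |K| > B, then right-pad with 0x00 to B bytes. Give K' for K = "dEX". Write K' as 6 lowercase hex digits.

Key "dEX" = 64 45 58 is exactly B = 3 bytes: K' = 64 45 58.

644558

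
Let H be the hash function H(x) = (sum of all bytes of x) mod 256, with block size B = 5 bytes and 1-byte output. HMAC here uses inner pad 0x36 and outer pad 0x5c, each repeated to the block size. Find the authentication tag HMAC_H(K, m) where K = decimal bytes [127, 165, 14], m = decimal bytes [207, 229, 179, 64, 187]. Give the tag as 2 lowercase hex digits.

08

Key decimal bytes [127, 165, 14] = 7f a5 0e is 3 bytes ≤ B = 5; zero-pad to 5 bytes: K' = 7f a5 0e 00 00.
K' ⊕ ipad = 49 93 38 36 36.  K' ⊕ opad = 23 f9 52 5c 5c.
Inner input = (K'⊕ipad) ∥ m = 49 93 38 36 36 ∥ cf e5 b3 40 bb.
Inner hash: sum = 73+147+56+54+54+207+229+179+64+187 = 1250; mod 256 = 226 → e2.
Outer input = (K'⊕opad) ∥ inner = 23 f9 52 5c 5c ∥ e2.
Outer hash (tag): sum = 35+249+82+92+92+226 = 776; mod 256 = 8 → 08.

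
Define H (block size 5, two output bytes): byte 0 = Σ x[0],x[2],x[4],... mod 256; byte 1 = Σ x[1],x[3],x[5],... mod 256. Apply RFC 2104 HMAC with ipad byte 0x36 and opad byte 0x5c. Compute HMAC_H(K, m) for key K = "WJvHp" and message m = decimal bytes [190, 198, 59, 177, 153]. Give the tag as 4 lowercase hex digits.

ed88

Key "WJvHp" = 57 4a 76 48 70 is exactly B = 5 bytes: K' = 57 4a 76 48 70.
K' ⊕ ipad = 61 7c 40 7e 46.  K' ⊕ opad = 0b 16 2a 14 2c.
Inner input = (K'⊕ipad) ∥ m = 61 7c 40 7e 46 ∥ be c6 3b b1 99.
Inner hash: even-index sum = 606 mod 256 = 94; odd-index sum = 652 mod 256 = 140 → 5e 8c.
Outer input = (K'⊕opad) ∥ inner = 0b 16 2a 14 2c ∥ 5e 8c.
Outer hash (tag): even-index sum = 237 mod 256 = 237; odd-index sum = 136 mod 256 = 136 → ed 88.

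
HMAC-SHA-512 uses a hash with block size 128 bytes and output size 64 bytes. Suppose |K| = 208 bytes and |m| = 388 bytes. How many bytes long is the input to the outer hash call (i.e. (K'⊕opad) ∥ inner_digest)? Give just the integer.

Key is 208 > 128 bytes, so it is hashed to 64 bytes then zero-padded to 128: |K'| = 128.
Outer input = (K'⊕opad) ∥ H(inner) → 128 + 64 = 192 bytes.

192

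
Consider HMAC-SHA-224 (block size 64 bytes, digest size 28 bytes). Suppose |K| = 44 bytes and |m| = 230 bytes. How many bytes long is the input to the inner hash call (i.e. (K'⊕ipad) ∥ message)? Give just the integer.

294

Key is 44 ≤ 64 bytes, zero-padded: |K'| = 64.
Inner input = (K'⊕ipad) ∥ m → 64 + 230 = 294 bytes.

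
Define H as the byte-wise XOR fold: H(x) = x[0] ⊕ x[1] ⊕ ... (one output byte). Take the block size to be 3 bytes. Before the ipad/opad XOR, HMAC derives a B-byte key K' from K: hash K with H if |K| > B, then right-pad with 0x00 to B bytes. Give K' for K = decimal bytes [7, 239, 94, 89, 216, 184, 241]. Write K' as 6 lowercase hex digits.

|K| = 7 > B = 3, so first hash the key.
H(K): XOR 07⊕ef⊕5e⊕59⊕d8⊕b8⊕f1 = 7e.
Zero-pad H(K) = 7e to 3 bytes: K' = 7e 00 00.

7e0000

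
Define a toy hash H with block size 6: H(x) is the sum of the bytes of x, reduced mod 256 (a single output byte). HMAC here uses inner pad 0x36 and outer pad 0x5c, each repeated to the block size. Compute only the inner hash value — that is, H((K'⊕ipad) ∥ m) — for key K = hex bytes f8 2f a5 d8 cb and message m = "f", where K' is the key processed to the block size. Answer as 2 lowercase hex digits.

Key hex bytes f8 2f a5 d8 cb is 5 bytes ≤ B = 6; zero-pad to 6 bytes: K' = f8 2f a5 d8 cb 00.
K' ⊕ ipad = ce 19 93 ee fd 36.
Inner input = ce 19 93 ee fd 36 ∥ 66.
Inner hash: sum = 206+25+147+238+253+54+102 = 1025; mod 256 = 1 → 01.

01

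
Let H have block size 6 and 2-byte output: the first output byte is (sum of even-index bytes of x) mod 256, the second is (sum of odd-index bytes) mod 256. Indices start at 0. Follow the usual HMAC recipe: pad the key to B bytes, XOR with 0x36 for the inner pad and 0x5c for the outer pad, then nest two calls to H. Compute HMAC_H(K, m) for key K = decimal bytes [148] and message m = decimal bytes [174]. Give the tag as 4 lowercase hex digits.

3cb6

Key decimal bytes [148] = 94 is 1 byte ≤ B = 6; zero-pad to 6 bytes: K' = 94 00 00 00 00 00.
K' ⊕ ipad = a2 36 36 36 36 36.  K' ⊕ opad = c8 5c 5c 5c 5c 5c.
Inner input = (K'⊕ipad) ∥ m = a2 36 36 36 36 36 ∥ ae.
Inner hash: even-index sum = 444 mod 256 = 188; odd-index sum = 162 mod 256 = 162 → bc a2.
Outer input = (K'⊕opad) ∥ inner = c8 5c 5c 5c 5c 5c ∥ bc a2.
Outer hash (tag): even-index sum = 572 mod 256 = 60; odd-index sum = 438 mod 256 = 182 → 3c b6.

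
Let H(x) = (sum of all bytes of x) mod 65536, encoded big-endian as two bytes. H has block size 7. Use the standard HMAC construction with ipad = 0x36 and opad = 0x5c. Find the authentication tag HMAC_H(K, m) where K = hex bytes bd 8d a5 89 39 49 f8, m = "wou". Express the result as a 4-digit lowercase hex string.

04f2

Key hex bytes bd 8d a5 89 39 49 f8 is exactly B = 7 bytes: K' = bd 8d a5 89 39 49 f8.
K' ⊕ ipad = 8b bb 93 bf 0f 7f ce.  K' ⊕ opad = e1 d1 f9 d5 65 15 a4.
Inner input = (K'⊕ipad) ∥ m = 8b bb 93 bf 0f 7f ce ∥ 77 6f 75.
Inner hash: sum = 139+187+147+191+15+127+206+119+111+117 = 1359 → 05 4f.
Outer input = (K'⊕opad) ∥ inner = e1 d1 f9 d5 65 15 a4 ∥ 05 4f.
Outer hash (tag): sum = 225+209+249+213+101+21+164+5+79 = 1266 → 04 f2.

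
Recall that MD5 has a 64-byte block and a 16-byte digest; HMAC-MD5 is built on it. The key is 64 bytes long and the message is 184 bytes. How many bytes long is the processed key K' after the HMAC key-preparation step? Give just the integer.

Key is 64 ≤ 64 bytes, zero-padded: |K'| = 64.

64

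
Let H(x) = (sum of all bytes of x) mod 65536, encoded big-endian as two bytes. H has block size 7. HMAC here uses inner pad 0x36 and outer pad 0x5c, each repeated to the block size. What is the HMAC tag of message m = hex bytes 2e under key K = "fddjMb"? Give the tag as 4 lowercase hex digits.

Key "fddjMb" = 66 64 64 6a 4d 62 is 6 bytes ≤ B = 7; zero-pad to 7 bytes: K' = 66 64 64 6a 4d 62 00.
K' ⊕ ipad = 50 52 52 5c 7b 54 36.  K' ⊕ opad = 3a 38 38 36 11 3e 5c.
Inner input = (K'⊕ipad) ∥ m = 50 52 52 5c 7b 54 36 ∥ 2e.
Inner hash: sum = 80+82+82+92+123+84+54+46 = 643 → 02 83.
Outer input = (K'⊕opad) ∥ inner = 3a 38 38 36 11 3e 5c ∥ 02 83.
Outer hash (tag): sum = 58+56+56+54+17+62+92+2+131 = 528 → 02 10.

0210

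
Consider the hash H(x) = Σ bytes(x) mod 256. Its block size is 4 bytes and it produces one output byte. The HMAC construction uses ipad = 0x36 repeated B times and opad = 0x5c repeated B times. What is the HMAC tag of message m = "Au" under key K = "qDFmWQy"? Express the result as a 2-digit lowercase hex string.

00

Key "qDFmWQy" = 71 44 46 6d 57 51 79 is 7 bytes > B = 4, so hash it first: H(key) = 89, then zero-pad to 4 bytes: K' = 89 00 00 00.
K' ⊕ ipad = bf 36 36 36.  K' ⊕ opad = d5 5c 5c 5c.
Inner input = (K'⊕ipad) ∥ m = bf 36 36 36 ∥ 41 75.
Inner hash: sum = 191+54+54+54+65+117 = 535; mod 256 = 23 → 17.
Outer input = (K'⊕opad) ∥ inner = d5 5c 5c 5c ∥ 17.
Outer hash (tag): sum = 213+92+92+92+23 = 512; mod 256 = 0 → 00.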